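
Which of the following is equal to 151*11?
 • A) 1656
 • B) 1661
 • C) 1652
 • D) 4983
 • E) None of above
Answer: B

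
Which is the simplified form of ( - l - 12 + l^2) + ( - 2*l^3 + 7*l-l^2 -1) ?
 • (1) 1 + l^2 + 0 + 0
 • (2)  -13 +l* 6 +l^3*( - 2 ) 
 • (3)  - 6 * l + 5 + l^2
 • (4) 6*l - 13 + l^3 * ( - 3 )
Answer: 2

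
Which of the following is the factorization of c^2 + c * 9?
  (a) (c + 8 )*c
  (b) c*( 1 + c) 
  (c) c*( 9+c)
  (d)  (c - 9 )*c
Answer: c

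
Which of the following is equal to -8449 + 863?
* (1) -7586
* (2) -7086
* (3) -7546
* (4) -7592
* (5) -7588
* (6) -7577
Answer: 1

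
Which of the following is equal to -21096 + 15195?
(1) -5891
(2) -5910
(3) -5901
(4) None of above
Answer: 3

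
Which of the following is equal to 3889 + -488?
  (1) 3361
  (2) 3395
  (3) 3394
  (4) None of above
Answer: 4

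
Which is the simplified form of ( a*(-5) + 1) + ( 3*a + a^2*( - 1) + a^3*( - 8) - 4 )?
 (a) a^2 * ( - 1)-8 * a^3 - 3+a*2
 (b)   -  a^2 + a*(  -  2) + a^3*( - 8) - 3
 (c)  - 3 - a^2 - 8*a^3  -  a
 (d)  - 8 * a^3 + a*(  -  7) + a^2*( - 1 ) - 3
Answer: b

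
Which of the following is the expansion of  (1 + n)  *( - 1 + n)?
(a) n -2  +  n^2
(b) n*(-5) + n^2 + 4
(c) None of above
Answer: c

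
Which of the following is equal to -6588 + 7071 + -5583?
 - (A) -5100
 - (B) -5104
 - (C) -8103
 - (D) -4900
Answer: A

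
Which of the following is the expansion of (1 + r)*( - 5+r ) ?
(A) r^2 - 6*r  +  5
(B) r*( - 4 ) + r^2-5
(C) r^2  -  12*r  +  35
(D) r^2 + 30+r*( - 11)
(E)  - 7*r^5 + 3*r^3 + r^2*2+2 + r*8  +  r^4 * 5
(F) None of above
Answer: B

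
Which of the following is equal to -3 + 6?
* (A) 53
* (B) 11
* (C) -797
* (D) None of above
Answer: D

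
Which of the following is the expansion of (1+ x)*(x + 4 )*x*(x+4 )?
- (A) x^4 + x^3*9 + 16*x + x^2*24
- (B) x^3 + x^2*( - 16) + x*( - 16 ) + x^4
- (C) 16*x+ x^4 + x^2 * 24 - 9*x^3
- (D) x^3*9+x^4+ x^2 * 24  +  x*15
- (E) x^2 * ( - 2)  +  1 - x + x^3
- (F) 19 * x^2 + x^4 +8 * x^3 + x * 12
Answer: A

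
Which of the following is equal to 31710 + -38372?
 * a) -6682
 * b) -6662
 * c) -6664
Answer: b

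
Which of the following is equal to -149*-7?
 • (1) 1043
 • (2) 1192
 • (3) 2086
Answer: 1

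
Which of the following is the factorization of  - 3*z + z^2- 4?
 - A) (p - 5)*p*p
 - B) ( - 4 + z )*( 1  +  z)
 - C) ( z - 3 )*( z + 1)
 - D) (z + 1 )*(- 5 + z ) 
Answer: B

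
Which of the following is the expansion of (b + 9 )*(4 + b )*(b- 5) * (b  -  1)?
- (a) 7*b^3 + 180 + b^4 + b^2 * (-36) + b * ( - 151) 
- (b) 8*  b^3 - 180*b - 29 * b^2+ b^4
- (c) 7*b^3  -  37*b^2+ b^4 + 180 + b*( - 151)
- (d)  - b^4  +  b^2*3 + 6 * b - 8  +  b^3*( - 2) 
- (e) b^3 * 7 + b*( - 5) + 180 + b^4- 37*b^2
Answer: c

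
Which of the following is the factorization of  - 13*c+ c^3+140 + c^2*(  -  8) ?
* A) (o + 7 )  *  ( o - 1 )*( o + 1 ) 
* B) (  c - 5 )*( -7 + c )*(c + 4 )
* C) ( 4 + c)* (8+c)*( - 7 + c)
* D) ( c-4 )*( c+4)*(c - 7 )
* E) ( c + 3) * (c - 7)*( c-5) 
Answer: B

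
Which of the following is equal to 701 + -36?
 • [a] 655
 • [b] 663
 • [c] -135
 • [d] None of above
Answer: d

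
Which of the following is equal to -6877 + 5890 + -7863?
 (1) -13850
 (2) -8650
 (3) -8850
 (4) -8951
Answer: 3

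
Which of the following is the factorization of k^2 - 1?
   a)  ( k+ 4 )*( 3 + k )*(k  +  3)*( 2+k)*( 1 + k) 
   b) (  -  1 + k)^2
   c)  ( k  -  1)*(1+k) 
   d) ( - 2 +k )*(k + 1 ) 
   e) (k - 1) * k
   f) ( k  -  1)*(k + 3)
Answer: c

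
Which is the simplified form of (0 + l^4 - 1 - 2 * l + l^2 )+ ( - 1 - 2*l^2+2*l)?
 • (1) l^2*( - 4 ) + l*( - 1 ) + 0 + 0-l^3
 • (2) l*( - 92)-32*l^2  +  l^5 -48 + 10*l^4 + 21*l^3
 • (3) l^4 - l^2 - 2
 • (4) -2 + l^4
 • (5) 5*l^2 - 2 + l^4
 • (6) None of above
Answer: 3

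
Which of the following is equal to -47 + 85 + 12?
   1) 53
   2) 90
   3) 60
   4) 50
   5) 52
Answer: 4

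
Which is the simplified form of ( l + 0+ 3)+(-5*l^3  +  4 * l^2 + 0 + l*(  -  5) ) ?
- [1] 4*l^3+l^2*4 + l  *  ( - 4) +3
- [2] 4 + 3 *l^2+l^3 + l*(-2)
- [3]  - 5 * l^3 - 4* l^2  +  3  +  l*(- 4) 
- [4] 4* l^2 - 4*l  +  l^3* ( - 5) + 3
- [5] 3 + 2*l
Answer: 4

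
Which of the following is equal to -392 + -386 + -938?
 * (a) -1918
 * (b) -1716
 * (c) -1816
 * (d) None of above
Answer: b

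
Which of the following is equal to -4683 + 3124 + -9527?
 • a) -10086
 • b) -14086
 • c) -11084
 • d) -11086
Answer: d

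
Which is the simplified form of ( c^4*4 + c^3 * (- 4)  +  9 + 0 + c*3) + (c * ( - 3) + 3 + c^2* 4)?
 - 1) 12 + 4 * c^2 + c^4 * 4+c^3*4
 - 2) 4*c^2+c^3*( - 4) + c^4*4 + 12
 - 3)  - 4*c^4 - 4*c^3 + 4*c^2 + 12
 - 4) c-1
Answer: 2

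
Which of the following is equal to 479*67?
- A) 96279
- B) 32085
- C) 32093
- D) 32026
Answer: C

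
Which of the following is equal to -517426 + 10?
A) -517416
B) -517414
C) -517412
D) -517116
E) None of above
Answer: A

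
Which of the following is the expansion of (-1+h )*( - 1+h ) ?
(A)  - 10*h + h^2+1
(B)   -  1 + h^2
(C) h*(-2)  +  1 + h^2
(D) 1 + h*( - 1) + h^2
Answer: C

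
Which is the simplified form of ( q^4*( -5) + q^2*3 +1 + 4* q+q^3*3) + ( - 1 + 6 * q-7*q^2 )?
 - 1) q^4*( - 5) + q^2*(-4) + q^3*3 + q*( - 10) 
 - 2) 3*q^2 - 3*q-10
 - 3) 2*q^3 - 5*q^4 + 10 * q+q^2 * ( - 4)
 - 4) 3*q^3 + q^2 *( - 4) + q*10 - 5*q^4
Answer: 4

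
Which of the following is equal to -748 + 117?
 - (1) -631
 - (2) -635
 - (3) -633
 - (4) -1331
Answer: 1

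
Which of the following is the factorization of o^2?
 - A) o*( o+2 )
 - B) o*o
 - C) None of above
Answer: B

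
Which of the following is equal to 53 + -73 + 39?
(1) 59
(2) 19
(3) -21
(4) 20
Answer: 2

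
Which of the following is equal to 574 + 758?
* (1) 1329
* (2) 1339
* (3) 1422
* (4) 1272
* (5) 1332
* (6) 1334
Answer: 5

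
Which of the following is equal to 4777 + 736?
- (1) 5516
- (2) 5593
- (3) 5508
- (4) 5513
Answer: 4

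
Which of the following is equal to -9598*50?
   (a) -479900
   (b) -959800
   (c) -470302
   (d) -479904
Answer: a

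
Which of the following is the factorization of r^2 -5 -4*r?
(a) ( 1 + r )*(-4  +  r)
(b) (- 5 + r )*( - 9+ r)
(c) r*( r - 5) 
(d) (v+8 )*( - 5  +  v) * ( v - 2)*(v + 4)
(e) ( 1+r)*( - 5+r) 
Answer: e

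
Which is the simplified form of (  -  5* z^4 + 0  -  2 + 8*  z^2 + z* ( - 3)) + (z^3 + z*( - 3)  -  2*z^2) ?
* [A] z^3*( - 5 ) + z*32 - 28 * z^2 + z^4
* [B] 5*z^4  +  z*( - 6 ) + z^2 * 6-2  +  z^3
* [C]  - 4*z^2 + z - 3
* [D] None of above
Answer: D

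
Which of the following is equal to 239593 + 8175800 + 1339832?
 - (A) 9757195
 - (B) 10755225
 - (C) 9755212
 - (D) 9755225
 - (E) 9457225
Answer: D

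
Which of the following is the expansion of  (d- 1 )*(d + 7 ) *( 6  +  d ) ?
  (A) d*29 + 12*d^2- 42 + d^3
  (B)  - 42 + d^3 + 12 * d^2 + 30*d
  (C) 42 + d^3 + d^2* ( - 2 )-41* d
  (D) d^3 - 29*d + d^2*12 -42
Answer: A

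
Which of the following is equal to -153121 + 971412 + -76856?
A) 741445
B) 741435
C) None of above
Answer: B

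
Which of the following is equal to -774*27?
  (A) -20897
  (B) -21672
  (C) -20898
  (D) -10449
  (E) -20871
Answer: C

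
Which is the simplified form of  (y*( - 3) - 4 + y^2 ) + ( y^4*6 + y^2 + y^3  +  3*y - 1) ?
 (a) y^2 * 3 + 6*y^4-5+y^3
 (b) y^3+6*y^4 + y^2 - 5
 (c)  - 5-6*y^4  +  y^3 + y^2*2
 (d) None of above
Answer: d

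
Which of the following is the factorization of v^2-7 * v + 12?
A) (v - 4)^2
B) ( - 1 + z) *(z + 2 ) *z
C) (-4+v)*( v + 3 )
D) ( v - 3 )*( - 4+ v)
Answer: D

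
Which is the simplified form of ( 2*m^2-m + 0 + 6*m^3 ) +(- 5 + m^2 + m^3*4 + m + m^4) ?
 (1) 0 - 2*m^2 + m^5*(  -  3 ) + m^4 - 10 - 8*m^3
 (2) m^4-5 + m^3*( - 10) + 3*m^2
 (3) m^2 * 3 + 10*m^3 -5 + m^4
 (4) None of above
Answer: 3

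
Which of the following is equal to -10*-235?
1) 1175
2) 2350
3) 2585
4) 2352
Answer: 2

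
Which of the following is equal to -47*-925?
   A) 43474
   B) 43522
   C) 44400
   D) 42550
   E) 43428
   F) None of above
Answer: F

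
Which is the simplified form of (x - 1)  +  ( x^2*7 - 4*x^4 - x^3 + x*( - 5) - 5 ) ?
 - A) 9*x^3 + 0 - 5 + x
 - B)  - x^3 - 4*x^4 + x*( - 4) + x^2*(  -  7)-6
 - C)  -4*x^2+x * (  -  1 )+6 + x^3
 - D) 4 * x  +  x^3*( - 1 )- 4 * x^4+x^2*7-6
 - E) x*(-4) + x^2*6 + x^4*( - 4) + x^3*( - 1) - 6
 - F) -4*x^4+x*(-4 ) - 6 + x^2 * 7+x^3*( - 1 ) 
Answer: F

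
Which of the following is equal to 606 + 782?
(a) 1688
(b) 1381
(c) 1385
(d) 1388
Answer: d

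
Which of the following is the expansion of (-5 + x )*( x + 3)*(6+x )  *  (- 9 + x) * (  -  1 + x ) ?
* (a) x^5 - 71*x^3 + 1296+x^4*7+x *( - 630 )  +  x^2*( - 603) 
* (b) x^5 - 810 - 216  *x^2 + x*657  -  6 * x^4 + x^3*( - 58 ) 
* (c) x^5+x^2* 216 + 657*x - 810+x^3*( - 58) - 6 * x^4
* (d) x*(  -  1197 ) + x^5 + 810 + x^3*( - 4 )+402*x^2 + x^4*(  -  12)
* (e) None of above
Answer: c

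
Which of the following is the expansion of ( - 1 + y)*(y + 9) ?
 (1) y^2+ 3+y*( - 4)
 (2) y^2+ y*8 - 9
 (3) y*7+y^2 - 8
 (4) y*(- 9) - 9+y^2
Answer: 2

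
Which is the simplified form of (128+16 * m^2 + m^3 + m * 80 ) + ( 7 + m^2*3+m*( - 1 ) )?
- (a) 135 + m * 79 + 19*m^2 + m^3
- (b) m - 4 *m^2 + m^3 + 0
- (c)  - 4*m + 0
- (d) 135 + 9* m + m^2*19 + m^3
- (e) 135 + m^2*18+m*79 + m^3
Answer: a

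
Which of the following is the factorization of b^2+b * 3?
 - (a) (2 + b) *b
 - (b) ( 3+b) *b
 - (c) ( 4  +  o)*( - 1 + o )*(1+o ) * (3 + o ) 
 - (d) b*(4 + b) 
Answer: b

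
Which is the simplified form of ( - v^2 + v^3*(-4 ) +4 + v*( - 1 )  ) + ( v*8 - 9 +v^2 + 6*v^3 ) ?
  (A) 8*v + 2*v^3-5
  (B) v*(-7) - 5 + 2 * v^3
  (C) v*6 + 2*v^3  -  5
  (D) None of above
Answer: D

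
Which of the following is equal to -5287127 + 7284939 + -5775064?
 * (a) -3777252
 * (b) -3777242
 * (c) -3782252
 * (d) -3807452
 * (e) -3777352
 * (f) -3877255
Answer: a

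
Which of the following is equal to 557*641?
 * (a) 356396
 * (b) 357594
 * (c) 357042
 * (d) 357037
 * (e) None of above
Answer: d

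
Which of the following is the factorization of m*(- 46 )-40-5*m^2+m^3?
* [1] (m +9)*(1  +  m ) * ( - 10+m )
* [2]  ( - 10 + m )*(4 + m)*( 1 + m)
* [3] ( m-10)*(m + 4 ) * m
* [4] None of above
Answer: 2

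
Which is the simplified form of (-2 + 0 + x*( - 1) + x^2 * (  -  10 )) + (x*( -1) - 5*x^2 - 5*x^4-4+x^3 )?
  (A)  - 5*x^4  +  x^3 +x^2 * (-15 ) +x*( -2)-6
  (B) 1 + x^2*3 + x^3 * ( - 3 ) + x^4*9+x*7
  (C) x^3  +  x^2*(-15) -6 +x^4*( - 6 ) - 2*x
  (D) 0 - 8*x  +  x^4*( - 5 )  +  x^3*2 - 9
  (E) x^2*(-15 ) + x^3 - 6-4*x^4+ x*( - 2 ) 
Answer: A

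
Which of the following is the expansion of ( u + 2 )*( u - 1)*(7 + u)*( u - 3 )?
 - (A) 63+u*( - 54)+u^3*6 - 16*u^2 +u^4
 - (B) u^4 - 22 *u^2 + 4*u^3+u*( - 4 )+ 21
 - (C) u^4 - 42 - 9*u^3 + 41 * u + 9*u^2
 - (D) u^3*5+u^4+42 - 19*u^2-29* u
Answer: D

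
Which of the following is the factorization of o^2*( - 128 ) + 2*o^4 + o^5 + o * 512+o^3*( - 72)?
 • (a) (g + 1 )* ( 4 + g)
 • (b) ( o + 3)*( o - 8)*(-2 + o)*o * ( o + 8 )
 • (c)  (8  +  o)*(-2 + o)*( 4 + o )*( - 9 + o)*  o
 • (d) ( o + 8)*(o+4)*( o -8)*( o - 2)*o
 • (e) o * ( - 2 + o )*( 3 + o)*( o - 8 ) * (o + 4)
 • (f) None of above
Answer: d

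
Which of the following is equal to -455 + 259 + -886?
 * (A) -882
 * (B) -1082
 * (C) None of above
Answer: B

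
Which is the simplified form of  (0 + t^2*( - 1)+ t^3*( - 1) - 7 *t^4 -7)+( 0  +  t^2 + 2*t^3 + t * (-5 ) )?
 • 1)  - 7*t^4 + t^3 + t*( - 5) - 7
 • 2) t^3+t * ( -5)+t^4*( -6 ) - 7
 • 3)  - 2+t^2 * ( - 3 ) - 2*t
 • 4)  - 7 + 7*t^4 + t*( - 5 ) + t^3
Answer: 1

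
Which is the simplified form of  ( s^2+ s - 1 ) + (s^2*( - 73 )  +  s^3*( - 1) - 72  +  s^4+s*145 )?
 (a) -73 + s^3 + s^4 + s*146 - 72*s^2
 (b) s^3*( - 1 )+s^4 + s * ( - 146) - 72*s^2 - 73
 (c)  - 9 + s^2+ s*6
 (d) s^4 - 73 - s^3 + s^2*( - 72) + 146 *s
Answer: d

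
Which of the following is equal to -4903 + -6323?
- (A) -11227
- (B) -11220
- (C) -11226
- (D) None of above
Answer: C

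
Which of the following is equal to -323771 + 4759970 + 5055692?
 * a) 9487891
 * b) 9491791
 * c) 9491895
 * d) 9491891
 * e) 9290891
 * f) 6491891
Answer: d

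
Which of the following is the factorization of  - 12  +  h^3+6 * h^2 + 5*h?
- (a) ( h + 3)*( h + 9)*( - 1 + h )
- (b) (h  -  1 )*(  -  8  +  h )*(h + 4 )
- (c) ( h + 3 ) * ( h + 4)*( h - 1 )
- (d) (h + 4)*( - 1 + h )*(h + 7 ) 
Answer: c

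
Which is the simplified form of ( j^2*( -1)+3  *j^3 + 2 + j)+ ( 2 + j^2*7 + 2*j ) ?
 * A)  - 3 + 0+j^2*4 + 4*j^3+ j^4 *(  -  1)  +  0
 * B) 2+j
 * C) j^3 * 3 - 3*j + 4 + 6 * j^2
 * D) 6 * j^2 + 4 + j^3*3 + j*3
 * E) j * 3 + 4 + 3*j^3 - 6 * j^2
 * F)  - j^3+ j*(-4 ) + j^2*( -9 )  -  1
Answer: D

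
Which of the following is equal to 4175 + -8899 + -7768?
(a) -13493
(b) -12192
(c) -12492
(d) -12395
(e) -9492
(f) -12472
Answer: c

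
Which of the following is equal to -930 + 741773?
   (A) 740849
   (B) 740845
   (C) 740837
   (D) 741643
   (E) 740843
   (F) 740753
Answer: E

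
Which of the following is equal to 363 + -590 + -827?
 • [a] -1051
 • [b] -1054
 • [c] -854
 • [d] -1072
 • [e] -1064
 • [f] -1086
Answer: b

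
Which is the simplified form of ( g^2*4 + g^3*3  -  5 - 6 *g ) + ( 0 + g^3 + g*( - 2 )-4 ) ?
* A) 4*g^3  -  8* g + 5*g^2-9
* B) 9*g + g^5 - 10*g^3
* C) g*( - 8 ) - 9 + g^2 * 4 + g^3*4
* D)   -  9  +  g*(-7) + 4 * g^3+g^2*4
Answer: C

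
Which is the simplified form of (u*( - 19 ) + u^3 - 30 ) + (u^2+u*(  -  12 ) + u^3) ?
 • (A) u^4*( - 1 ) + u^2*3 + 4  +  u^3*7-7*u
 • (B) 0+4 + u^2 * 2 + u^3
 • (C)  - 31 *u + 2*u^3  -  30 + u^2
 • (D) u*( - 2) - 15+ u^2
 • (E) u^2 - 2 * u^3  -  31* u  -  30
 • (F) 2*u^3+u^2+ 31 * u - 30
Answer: C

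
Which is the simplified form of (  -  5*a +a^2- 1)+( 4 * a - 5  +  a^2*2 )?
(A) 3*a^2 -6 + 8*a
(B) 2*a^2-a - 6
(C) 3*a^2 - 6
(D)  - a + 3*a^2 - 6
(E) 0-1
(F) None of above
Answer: D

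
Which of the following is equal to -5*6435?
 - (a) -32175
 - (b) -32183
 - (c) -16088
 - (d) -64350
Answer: a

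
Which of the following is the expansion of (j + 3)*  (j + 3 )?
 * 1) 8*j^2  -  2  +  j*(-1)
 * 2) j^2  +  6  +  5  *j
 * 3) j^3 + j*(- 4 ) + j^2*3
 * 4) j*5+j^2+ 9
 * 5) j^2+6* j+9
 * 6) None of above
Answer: 5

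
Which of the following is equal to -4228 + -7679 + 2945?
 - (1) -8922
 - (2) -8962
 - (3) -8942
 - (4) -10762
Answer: 2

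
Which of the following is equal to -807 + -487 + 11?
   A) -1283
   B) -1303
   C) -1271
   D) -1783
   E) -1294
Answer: A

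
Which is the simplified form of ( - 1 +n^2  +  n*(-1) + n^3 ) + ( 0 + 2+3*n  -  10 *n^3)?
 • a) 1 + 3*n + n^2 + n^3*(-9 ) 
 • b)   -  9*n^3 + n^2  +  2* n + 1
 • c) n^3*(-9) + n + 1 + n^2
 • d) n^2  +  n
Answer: b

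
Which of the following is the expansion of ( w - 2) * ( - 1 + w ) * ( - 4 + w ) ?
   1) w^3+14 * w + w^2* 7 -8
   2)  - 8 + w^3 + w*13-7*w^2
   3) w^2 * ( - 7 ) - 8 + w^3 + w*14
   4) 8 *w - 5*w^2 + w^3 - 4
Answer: 3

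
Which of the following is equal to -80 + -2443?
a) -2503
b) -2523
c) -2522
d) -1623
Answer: b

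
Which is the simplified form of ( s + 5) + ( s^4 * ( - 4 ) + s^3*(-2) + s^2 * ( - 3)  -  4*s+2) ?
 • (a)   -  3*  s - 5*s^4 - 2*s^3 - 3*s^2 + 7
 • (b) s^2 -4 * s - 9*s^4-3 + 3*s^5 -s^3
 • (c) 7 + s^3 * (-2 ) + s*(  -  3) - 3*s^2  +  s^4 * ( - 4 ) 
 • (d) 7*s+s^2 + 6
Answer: c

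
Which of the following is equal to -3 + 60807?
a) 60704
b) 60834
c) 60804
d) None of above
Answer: c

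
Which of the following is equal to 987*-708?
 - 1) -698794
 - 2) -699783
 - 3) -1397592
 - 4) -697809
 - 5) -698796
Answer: 5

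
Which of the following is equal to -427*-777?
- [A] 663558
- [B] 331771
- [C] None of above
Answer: C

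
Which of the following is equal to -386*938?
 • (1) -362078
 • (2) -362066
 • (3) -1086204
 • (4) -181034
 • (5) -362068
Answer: 5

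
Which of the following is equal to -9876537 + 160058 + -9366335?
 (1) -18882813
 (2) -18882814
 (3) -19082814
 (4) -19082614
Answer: 3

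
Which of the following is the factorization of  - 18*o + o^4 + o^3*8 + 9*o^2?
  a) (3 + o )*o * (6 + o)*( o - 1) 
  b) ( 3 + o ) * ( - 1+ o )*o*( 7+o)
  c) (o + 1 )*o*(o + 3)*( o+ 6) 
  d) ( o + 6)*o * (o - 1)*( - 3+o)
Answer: a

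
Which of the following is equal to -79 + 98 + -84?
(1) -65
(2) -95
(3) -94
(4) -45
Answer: 1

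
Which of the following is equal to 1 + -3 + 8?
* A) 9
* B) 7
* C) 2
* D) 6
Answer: D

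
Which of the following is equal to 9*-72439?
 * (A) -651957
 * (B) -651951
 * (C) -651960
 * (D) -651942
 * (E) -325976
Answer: B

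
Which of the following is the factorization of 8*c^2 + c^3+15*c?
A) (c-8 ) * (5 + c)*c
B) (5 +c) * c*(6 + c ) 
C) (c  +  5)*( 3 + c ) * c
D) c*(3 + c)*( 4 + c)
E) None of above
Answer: C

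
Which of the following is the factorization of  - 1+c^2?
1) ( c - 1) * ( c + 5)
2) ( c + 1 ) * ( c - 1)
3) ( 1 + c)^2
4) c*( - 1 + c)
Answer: 2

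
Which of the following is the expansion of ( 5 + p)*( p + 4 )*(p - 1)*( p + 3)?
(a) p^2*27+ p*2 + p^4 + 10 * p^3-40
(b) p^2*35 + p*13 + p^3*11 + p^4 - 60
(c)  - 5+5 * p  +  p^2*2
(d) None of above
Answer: b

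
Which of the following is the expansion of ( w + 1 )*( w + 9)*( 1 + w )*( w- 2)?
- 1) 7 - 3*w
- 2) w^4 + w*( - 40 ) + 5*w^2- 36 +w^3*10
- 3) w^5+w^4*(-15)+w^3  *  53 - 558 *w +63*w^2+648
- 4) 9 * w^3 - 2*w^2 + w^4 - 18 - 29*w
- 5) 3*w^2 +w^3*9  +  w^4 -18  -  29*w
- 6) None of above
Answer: 6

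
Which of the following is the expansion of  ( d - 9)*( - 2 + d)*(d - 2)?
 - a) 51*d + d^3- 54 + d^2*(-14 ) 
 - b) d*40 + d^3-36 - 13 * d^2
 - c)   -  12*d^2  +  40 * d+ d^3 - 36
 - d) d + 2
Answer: b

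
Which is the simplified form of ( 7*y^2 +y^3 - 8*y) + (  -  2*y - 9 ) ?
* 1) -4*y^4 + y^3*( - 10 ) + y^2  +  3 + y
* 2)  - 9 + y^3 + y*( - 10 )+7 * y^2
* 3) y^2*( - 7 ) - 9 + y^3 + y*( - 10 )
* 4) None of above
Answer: 2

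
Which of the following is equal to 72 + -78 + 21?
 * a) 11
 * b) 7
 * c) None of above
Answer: c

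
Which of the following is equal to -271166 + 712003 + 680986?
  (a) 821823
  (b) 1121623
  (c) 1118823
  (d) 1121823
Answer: d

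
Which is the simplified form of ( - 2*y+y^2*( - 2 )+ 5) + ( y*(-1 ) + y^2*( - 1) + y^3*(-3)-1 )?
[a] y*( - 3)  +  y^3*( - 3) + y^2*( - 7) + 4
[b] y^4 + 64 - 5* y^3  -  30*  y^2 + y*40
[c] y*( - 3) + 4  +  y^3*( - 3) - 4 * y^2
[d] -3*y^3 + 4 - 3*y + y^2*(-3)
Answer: d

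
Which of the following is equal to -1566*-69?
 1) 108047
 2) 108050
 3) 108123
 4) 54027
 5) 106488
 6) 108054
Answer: 6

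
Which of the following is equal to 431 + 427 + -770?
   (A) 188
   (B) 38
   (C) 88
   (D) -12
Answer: C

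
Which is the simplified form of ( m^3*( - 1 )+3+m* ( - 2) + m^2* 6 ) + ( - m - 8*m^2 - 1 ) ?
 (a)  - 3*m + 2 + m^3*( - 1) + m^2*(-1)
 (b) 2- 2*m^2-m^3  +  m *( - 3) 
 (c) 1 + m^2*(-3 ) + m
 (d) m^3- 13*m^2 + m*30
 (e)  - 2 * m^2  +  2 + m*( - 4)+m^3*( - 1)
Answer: b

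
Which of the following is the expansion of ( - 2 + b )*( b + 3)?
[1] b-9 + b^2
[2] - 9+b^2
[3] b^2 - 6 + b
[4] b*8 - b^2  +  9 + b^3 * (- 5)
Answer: 3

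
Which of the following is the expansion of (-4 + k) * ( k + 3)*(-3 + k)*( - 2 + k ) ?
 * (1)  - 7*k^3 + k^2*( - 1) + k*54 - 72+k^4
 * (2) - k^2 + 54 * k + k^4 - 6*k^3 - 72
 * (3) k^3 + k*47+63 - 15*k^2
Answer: 2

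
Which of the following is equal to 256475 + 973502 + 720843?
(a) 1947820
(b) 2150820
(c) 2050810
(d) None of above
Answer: d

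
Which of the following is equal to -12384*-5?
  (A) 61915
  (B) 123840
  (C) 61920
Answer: C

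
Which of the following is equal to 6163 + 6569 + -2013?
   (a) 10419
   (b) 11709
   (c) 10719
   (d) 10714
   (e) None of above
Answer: c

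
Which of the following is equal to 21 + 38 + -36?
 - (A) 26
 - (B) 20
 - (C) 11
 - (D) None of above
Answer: D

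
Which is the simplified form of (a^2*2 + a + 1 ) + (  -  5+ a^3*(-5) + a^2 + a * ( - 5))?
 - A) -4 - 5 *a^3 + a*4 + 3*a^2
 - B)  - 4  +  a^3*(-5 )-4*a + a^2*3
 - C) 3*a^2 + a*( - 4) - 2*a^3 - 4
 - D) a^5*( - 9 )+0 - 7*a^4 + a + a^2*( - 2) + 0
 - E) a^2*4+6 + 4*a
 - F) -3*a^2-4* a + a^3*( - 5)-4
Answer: B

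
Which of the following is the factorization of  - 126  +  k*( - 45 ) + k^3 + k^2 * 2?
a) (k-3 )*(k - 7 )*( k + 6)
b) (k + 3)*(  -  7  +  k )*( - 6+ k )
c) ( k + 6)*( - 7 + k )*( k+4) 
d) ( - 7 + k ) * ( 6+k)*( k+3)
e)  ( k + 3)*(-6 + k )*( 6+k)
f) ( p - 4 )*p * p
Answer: d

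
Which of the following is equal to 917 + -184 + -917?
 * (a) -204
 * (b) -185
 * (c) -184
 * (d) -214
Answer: c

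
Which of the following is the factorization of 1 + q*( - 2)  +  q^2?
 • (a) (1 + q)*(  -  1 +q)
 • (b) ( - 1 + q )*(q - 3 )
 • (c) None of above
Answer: c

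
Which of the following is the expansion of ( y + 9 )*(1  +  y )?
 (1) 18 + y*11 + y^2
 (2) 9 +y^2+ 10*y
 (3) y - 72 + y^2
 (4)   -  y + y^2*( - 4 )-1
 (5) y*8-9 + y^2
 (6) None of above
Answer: 2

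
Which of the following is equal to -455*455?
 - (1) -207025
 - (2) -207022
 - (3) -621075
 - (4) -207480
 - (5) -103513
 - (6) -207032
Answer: 1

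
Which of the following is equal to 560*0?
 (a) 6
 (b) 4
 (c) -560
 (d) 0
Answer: d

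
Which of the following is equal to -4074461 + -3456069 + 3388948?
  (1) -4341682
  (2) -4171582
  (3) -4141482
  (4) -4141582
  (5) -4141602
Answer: 4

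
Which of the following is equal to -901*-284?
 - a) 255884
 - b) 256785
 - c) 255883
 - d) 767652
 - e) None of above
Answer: a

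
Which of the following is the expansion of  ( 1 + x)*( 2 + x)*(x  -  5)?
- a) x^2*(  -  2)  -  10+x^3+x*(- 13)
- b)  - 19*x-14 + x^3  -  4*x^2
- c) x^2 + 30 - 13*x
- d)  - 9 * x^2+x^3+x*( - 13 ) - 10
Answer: a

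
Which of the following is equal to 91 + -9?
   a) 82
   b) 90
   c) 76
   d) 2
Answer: a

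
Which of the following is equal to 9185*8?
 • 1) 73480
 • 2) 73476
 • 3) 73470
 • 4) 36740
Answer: 1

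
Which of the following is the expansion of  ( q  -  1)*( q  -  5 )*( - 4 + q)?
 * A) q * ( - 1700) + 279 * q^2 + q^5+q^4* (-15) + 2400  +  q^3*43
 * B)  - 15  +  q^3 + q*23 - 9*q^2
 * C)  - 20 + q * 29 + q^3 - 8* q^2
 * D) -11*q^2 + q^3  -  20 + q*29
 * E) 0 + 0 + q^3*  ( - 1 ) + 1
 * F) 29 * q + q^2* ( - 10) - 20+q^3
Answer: F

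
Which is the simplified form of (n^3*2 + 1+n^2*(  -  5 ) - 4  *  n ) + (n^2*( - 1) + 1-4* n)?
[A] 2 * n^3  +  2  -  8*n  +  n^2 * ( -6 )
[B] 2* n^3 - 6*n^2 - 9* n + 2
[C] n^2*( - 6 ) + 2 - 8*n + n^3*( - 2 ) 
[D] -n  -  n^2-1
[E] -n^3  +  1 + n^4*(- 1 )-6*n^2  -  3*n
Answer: A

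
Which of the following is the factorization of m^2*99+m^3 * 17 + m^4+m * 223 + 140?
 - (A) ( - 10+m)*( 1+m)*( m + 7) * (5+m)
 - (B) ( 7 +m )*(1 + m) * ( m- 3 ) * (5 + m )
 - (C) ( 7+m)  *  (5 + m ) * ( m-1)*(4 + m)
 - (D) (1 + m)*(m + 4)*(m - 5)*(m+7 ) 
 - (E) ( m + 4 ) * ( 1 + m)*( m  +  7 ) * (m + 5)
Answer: E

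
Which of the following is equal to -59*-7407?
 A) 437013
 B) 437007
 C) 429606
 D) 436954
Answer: A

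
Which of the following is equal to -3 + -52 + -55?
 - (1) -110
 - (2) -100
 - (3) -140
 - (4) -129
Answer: 1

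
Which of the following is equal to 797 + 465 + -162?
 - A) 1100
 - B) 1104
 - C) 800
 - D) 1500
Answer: A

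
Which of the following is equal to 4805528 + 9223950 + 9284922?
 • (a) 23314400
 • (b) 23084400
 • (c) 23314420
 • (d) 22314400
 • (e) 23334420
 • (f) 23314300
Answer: a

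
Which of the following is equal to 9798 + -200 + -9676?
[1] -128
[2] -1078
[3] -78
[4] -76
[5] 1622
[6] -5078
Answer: 3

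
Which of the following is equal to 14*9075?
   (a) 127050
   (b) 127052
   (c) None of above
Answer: a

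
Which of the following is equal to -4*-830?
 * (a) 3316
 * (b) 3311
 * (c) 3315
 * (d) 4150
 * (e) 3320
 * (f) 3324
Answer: e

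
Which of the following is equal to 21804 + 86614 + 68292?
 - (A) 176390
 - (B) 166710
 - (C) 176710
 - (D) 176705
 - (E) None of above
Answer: C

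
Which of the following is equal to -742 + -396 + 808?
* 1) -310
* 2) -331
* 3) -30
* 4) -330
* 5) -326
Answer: 4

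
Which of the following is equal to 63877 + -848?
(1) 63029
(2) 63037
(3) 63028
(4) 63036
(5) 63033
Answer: 1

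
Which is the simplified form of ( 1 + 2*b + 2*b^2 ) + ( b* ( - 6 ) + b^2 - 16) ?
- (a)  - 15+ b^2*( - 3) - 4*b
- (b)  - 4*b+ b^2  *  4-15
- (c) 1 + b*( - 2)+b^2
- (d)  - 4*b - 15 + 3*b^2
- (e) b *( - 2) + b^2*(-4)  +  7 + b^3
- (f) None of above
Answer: d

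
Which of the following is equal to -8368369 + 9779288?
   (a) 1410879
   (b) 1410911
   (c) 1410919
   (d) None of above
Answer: c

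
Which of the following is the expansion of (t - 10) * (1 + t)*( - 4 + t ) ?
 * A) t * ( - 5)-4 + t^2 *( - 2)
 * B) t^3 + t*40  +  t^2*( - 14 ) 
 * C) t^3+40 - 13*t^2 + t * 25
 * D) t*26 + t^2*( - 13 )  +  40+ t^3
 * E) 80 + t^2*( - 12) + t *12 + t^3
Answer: D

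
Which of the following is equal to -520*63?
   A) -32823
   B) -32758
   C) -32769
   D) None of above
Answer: D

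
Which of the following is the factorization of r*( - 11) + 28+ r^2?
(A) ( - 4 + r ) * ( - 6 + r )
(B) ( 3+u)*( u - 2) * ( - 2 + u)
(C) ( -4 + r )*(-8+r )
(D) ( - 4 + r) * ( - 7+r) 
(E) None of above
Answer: D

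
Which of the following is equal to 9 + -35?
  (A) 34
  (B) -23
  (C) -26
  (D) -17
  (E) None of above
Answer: C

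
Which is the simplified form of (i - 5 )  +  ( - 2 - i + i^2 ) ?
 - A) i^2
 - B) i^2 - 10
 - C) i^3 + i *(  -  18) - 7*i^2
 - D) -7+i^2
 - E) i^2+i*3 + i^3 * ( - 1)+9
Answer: D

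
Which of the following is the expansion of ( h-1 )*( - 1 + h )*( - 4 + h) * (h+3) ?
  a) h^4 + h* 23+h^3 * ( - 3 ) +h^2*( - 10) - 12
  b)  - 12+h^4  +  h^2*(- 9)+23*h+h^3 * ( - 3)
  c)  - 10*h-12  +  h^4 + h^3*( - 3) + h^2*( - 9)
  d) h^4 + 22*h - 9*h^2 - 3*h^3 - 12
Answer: b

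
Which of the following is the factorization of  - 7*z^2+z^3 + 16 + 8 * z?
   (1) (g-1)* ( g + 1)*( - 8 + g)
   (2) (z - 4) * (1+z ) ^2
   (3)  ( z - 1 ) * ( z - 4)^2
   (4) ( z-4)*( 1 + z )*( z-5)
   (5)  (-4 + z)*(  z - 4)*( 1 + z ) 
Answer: 5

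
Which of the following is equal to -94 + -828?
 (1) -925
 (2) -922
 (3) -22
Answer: 2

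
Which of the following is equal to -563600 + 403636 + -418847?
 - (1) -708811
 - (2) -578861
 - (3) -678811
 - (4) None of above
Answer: 4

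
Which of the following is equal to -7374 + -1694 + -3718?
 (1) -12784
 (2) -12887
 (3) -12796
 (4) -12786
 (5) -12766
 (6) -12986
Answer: 4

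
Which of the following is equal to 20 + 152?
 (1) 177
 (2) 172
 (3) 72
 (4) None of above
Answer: 2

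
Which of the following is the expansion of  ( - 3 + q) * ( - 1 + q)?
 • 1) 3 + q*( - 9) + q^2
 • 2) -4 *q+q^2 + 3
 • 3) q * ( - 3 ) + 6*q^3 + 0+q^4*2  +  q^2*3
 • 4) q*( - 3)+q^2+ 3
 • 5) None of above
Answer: 2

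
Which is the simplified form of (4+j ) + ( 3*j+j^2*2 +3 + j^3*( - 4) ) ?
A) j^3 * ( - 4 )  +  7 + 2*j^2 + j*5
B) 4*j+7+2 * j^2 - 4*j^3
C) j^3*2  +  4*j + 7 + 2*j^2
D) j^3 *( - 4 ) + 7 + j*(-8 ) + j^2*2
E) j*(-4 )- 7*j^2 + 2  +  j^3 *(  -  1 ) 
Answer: B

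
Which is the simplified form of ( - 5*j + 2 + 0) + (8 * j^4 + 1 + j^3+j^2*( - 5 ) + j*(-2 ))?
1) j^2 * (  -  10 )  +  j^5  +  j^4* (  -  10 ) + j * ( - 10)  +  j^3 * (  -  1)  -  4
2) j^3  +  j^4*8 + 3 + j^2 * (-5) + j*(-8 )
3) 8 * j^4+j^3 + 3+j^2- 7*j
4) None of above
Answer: 4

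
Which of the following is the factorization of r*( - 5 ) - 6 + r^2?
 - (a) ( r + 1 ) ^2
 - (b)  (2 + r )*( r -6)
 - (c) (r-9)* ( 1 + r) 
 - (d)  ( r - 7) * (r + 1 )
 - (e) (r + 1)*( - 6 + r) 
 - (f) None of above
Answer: e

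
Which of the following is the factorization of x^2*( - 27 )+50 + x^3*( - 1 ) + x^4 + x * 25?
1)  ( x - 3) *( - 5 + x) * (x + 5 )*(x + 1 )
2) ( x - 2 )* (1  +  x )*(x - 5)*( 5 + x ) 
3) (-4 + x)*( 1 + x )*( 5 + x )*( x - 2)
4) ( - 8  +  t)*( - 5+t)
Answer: 2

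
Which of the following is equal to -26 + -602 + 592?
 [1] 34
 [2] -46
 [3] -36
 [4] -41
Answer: 3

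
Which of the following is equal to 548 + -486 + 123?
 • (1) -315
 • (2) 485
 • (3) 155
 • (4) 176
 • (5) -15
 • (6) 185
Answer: 6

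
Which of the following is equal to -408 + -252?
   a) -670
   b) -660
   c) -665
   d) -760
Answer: b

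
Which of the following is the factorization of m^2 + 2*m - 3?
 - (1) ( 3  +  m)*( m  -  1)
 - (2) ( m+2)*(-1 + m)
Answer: 1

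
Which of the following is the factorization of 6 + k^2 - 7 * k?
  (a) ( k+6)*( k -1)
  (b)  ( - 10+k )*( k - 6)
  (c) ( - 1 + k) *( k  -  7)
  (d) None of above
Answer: d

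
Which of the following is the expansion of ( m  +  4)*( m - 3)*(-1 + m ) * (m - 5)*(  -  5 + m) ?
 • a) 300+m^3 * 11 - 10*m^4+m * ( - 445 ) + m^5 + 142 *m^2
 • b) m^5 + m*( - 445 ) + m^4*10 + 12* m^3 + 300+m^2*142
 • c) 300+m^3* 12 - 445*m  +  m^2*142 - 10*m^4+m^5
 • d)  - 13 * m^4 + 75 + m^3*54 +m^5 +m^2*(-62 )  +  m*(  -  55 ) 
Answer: c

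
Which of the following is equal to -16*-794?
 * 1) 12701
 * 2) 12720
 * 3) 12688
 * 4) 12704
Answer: 4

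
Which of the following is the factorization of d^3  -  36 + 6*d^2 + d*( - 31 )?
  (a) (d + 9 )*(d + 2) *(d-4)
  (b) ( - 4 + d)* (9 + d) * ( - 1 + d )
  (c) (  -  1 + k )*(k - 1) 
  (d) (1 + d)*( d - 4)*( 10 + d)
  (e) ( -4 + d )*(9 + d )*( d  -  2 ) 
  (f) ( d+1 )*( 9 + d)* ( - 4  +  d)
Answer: f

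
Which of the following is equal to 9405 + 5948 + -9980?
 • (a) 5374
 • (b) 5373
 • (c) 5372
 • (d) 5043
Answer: b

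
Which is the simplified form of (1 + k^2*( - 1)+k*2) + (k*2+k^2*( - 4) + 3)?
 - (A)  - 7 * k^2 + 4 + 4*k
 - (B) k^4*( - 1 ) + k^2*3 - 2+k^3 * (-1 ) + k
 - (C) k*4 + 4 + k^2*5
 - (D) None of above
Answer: D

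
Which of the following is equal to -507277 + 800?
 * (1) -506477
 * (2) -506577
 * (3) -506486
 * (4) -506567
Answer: 1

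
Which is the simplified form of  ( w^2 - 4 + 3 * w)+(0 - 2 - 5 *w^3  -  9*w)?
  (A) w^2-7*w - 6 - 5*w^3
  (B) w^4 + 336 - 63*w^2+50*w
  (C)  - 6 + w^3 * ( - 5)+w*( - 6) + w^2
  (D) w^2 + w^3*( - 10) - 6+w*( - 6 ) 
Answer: C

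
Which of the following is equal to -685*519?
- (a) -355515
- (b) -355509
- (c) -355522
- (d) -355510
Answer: a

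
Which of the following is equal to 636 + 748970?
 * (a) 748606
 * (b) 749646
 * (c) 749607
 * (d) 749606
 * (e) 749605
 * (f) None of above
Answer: d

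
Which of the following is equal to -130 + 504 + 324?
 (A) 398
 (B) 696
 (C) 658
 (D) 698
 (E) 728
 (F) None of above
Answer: D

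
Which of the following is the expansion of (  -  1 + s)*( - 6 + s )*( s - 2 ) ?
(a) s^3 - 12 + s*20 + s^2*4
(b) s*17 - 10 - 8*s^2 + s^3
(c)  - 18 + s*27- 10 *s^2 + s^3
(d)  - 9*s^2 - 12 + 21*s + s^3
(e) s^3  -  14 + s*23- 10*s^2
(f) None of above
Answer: f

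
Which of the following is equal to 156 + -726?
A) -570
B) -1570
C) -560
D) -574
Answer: A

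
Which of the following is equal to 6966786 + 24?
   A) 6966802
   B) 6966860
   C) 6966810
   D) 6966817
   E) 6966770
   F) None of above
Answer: C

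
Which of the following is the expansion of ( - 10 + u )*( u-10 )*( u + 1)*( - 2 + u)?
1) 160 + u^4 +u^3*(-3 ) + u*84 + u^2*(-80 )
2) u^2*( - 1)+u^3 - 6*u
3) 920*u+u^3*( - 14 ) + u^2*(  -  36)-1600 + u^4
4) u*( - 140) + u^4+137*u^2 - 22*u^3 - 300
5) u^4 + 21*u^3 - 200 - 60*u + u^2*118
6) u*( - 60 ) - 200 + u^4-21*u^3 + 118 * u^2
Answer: 6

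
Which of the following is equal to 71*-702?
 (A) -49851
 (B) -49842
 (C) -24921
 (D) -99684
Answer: B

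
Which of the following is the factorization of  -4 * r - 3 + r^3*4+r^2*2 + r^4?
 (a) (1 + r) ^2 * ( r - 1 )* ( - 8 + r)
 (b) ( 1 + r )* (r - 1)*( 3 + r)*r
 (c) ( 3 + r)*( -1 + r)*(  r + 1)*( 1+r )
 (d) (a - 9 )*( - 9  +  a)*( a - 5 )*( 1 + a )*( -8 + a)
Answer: c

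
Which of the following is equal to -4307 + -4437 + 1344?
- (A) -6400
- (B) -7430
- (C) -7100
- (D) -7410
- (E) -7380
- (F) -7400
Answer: F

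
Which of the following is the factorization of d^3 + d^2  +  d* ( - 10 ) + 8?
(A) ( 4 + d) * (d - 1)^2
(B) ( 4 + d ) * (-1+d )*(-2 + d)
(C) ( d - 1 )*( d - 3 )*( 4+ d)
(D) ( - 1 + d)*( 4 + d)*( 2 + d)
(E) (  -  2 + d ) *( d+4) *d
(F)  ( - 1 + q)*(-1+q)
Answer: B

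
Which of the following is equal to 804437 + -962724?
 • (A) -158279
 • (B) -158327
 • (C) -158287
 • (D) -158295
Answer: C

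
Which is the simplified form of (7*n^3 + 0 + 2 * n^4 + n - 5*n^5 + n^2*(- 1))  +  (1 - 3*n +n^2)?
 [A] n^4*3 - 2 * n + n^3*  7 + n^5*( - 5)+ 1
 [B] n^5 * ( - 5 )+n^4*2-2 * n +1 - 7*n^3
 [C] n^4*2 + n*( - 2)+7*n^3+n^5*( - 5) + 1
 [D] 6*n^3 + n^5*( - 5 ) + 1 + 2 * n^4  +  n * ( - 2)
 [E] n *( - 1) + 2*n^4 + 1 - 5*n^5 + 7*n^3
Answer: C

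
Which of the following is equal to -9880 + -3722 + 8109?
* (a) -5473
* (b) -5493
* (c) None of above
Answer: b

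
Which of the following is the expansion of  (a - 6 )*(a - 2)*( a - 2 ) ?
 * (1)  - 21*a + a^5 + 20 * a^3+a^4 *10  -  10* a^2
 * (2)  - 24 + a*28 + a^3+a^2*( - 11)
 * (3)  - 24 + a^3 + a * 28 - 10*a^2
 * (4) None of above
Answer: 3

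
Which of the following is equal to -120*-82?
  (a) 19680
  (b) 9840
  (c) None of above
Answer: b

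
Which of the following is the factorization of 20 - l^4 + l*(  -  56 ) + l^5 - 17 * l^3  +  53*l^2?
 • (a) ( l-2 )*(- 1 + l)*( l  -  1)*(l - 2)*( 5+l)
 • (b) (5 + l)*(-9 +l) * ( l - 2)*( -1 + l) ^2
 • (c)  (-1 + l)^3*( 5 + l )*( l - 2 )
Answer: a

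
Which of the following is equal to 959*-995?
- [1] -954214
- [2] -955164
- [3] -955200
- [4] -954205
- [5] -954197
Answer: 4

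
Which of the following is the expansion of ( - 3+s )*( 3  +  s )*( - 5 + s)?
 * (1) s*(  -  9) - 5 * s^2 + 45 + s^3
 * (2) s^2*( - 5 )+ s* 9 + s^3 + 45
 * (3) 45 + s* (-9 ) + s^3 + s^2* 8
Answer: 1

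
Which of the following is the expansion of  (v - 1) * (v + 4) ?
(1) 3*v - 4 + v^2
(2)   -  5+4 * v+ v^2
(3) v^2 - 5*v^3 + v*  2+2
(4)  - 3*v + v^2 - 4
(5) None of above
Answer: 1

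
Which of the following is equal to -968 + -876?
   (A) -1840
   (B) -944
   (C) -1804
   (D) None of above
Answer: D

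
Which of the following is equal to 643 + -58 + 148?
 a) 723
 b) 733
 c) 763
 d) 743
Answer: b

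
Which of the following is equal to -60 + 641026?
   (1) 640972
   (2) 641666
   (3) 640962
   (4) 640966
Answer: 4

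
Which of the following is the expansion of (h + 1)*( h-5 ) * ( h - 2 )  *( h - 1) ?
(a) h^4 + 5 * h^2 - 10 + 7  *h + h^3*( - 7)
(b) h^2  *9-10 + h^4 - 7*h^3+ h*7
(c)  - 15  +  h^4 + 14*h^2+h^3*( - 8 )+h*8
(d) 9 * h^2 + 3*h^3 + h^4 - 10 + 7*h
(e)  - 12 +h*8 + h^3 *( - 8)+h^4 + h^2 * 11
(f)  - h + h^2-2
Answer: b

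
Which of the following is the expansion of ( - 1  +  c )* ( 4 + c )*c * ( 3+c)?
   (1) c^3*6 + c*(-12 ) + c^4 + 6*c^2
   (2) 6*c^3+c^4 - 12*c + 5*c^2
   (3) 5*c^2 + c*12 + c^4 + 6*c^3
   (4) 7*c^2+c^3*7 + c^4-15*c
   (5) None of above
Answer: 2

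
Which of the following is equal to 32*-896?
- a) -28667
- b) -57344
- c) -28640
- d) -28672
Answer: d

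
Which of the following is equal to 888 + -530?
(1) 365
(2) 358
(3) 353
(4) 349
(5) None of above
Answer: 2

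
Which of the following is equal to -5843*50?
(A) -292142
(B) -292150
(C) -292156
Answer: B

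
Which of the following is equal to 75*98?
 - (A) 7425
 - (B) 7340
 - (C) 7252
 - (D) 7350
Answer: D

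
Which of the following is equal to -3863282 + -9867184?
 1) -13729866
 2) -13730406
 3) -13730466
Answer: 3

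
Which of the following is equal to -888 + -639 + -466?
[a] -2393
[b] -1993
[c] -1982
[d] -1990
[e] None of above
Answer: b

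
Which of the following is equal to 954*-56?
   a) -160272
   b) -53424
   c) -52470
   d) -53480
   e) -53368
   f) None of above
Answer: b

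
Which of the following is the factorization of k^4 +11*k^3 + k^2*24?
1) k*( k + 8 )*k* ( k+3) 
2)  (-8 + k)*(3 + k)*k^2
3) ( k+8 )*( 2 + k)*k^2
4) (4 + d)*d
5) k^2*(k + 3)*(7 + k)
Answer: 1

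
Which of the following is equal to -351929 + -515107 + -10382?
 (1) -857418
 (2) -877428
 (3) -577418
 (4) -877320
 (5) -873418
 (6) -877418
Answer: 6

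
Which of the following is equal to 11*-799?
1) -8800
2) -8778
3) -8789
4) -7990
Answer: 3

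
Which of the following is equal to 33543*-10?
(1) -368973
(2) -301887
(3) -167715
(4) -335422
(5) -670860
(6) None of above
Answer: 6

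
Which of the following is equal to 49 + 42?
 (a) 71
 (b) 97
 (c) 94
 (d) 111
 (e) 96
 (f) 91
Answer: f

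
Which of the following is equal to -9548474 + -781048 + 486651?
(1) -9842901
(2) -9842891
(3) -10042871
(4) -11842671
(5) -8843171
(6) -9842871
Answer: 6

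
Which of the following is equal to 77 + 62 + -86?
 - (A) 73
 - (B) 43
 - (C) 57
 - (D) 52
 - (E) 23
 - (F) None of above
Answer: F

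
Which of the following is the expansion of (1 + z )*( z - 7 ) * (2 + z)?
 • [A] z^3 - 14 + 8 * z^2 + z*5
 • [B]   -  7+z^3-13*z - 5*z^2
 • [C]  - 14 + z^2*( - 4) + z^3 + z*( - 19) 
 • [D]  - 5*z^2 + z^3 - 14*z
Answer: C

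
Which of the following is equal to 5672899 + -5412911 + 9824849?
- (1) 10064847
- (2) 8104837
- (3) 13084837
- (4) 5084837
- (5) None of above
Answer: 5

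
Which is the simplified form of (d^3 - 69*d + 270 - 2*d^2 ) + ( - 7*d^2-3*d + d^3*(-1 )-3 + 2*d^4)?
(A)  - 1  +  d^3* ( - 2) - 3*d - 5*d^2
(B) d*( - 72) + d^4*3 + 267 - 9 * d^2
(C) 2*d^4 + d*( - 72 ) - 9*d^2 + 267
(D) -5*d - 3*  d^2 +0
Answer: C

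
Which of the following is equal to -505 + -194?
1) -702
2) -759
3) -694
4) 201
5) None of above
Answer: 5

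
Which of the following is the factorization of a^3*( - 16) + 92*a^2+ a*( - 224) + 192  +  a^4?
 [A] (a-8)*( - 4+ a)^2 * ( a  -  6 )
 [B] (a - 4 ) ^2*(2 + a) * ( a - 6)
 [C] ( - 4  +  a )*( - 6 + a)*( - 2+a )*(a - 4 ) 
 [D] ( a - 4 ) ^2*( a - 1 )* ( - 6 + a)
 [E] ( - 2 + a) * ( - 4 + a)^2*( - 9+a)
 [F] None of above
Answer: C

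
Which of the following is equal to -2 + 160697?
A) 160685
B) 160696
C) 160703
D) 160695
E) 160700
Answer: D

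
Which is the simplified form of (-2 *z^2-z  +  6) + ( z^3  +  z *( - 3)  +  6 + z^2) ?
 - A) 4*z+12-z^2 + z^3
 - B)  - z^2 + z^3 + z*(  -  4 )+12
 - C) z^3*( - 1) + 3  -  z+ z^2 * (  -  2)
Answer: B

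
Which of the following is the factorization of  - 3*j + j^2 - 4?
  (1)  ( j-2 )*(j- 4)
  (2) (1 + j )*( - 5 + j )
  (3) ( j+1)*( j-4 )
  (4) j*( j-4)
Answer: 3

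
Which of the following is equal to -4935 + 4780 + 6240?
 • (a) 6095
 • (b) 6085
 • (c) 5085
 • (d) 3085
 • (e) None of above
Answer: b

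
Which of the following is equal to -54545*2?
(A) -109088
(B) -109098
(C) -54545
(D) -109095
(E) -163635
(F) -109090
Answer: F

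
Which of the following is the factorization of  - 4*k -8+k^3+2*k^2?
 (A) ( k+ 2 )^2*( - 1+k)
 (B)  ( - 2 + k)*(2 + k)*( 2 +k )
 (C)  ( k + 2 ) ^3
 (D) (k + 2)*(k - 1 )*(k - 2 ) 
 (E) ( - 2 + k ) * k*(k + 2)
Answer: B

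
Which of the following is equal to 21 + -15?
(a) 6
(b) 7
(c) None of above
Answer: a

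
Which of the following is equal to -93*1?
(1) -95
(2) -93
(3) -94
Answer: 2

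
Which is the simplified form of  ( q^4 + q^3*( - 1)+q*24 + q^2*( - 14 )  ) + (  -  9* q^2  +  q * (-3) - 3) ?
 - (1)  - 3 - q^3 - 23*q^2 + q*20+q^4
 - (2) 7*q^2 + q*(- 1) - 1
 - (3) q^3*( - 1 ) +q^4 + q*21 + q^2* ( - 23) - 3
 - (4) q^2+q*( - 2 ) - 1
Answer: 3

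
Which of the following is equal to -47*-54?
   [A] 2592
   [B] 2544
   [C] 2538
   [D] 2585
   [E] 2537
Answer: C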